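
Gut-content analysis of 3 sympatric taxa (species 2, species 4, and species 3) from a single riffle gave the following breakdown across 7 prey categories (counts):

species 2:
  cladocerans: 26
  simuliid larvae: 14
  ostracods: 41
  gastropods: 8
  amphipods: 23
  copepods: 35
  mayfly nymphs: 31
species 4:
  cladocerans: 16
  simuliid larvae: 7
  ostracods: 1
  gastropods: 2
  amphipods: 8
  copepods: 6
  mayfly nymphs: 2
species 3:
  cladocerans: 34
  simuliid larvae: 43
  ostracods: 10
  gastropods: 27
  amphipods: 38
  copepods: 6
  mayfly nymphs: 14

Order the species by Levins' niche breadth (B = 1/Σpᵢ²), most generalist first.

species 2 > species 3 > species 4

Proportions for species 2 (n=178): 26/178=0.1461, 14/178=0.0787, 41/178=0.2303, 8/178=0.0449, 23/178=0.1292, 35/178=0.1966, 31/178=0.1742
Proportions for species 4 (n=42): 16/42=0.3810, 7/42=0.1667, 1/42=0.0238, 2/42=0.0476, 8/42=0.1905, 6/42=0.1429, 2/42=0.0476
Proportions for species 3 (n=172): 34/172=0.1977, 43/172=0.2500, 10/172=0.0581, 27/172=0.1570, 38/172=0.2209, 6/172=0.0349, 14/172=0.0814
Σp_2ᵢ² = 0.1461² + 0.0787² + 0.2303² + 0.0449² + 0.1292² + 0.1966² + 0.1742² = 0.021345 + 0.006194 + 0.053038 + 0.002016 + 0.016693 + 0.038652 + 0.030346 = 0.168284
B_2 = 1 / 0.168284 = 5.9423
Σp_4ᵢ² = 0.3810² + 0.1667² + 0.0238² + 0.0476² + 0.1905² + 0.1429² + 0.0476² = 0.145161 + 0.027789 + 0.000566 + 0.002266 + 0.036290 + 0.020420 + 0.002266 = 0.234758
B_4 = 1 / 0.234758 = 4.2597
Σp_3ᵢ² = 0.1977² + 0.2500² + 0.0581² + 0.1570² + 0.2209² + 0.0349² + 0.0814² = 0.039085 + 0.062500 + 0.003376 + 0.024649 + 0.048797 + 0.001218 + 0.006626 = 0.186251
B_3 = 1 / 0.186251 = 5.3691
Ranking by B (broadest → narrowest): species 2 (5.94) > species 3 (5.37) > species 4 (4.26)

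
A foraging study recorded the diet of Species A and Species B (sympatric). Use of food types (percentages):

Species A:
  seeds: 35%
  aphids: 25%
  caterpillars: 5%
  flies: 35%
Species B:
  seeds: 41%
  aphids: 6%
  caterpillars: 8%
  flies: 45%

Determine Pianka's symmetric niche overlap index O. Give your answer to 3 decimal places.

0.932

Convert percentages to proportions (divide by 100).
Σ p₁ᵢp₂ᵢ = 0.1435 + 0.0150 + 0.0040 + 0.1575 = 0.3200
Σp_1ᵢ² = 0.35² + 0.25² + 0.05² + 0.35² = 0.1225 + 0.0625 + 0.0025 + 0.1225 = 0.3100
Σp_2ᵢ² = 0.41² + 0.06² + 0.08² + 0.45² = 0.1681 + 0.0036 + 0.0064 + 0.2025 = 0.3806
O = 0.3200 / √(0.3100 × 0.3806) = 0.3200 / 0.343491 = 0.93161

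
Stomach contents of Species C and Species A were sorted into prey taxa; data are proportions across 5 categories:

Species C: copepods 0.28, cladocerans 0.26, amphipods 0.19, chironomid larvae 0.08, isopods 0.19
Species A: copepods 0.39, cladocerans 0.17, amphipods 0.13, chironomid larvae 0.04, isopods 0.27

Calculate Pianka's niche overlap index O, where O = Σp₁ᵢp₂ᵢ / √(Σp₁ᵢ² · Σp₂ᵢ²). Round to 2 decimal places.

Σ p₁ᵢp₂ᵢ = 0.1092 + 0.0442 + 0.0247 + 0.0032 + 0.0513 = 0.2326
Σp_1ᵢ² = 0.28² + 0.26² + 0.19² + 0.08² + 0.19² = 0.0784 + 0.0676 + 0.0361 + 0.0064 + 0.0361 = 0.2246
Σp_2ᵢ² = 0.39² + 0.17² + 0.13² + 0.04² + 0.27² = 0.1521 + 0.0289 + 0.0169 + 0.0016 + 0.0729 = 0.2724
O = 0.2326 / √(0.2246 × 0.2724) = 0.2326 / 0.24735 = 0.9404

0.94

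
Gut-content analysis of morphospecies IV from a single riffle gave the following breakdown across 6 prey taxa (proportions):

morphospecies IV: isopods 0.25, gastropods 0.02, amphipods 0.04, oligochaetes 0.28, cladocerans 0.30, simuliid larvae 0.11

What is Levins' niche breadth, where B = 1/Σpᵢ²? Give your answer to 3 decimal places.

Σpᵢ² = 0.25² + 0.02² + 0.04² + 0.28² + 0.30² + 0.11² = 0.0625 + 0.0004 + 0.0016 + 0.0784 + 0.0900 + 0.0121 = 0.2450
B = 1 / 0.2450 = 4.08163

4.082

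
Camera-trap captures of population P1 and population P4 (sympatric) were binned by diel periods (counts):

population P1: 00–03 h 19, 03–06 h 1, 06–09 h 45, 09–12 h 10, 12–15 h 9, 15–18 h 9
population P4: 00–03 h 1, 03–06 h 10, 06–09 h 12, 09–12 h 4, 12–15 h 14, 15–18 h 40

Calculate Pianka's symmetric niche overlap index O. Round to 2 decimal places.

0.47

Proportions for population P1 (n=93): 19/93=0.2043, 1/93=0.0108, 45/93=0.4839, 10/93=0.1075, 9/93=0.0968, 9/93=0.0968
Proportions for population P4 (n=81): 1/81=0.0123, 10/81=0.1235, 12/81=0.1481, 4/81=0.0494, 14/81=0.1728, 40/81=0.4938
Σ p₁ᵢp₂ᵢ = 0.002513 + 0.001334 + 0.071666 + 0.005311 + 0.016727 + 0.047800 = 0.145351
Σp_1ᵢ² = 0.2043² + 0.0108² + 0.4839² + 0.1075² + 0.0968² + 0.0968² = 0.041738 + 0.000117 + 0.234159 + 0.011556 + 0.009370 + 0.009370 = 0.306310
Σp_2ᵢ² = 0.0123² + 0.1235² + 0.1481² + 0.0494² + 0.1728² + 0.4938² = 0.000151 + 0.015252 + 0.021934 + 0.002440 + 0.029860 + 0.243838 = 0.313475
O = 0.145351 / √(0.306310 × 0.313475) = 0.145351 / 0.3098718 = 0.4691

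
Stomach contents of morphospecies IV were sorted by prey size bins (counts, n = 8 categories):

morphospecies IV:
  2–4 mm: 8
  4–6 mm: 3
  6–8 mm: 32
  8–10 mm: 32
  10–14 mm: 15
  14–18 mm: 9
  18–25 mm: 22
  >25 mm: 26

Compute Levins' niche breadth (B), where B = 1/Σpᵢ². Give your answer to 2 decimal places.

6.02

Proportions for morphospecies IV (n=147): 8/147=0.0544, 3/147=0.0204, 32/147=0.2177, 32/147=0.2177, 15/147=0.1020, 9/147=0.0612, 22/147=0.1497, 26/147=0.1769
Σpᵢ² = 0.0544² + 0.0204² + 0.2177² + 0.2177² + 0.1020² + 0.0612² + 0.1497² + 0.1769² = 0.002959 + 0.000416 + 0.047393 + 0.047393 + 0.010404 + 0.003745 + 0.022410 + 0.031294 = 0.166014
B = 1 / 0.166014 = 6.0236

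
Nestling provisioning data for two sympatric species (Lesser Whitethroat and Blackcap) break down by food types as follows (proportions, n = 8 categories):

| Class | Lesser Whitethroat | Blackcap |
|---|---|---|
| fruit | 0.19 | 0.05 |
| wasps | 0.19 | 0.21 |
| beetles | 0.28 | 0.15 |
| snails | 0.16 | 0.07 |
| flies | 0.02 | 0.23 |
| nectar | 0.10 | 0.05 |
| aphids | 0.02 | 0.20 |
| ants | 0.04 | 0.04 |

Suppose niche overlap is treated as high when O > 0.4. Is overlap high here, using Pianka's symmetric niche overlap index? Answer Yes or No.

Σ p₁ᵢp₂ᵢ = 0.0095 + 0.0399 + 0.0420 + 0.0112 + 0.0046 + 0.0050 + 0.0040 + 0.0016 = 0.1178
Σp_1ᵢ² = 0.19² + 0.19² + 0.28² + 0.16² + 0.02² + 0.10² + 0.02² + 0.04² = 0.0361 + 0.0361 + 0.0784 + 0.0256 + 0.0004 + 0.0100 + 0.0004 + 0.0016 = 0.1886
Σp_2ᵢ² = 0.05² + 0.21² + 0.15² + 0.07² + 0.23² + 0.05² + 0.20² + 0.04² = 0.0025 + 0.0441 + 0.0225 + 0.0049 + 0.0529 + 0.0025 + 0.0400 + 0.0016 = 0.1710
O = 0.1178 / √(0.1886 × 0.1710) = 0.1178 / 0.17958 = 0.6560
O = 0.6560 > 0.4 → Yes.

Yes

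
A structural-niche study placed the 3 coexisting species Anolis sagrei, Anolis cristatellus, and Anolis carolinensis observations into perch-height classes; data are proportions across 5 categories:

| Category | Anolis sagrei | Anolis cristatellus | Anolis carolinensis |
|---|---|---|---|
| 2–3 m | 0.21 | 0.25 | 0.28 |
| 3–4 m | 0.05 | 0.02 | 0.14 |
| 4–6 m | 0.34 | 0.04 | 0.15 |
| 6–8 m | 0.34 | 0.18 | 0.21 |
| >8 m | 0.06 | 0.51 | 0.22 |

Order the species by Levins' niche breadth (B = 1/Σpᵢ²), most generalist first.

Anolis carolinensis > Anolis sagrei > Anolis cristatellus

Σp_sagrᵢ² = 0.21² + 0.05² + 0.34² + 0.34² + 0.06² = 0.0441 + 0.0025 + 0.1156 + 0.1156 + 0.0036 = 0.2814
B_sagr = 1 / 0.2814 = 3.5537
Σp_crisᵢ² = 0.25² + 0.02² + 0.04² + 0.18² + 0.51² = 0.0625 + 0.0004 + 0.0016 + 0.0324 + 0.2601 = 0.3570
B_cris = 1 / 0.3570 = 2.8011
Σp_caroᵢ² = 0.28² + 0.14² + 0.15² + 0.21² + 0.22² = 0.0784 + 0.0196 + 0.0225 + 0.0441 + 0.0484 = 0.2130
B_caro = 1 / 0.2130 = 4.6948
Ranking by B (broadest → narrowest): Anolis carolinensis (4.69) > Anolis sagrei (3.55) > Anolis cristatellus (2.80)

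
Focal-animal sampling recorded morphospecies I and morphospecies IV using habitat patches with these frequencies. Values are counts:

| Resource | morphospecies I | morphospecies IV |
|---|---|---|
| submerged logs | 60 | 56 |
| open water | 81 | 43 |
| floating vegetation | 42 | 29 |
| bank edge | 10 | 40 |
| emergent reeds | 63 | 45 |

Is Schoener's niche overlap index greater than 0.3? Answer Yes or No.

Yes

Proportions for morphospecies I (n=256): 60/256=0.2344, 81/256=0.3164, 42/256=0.1641, 10/256=0.0391, 63/256=0.2461
Proportions for morphospecies IV (n=213): 56/213=0.2629, 43/213=0.2019, 29/213=0.1362, 40/213=0.1878, 45/213=0.2113
Σ|p₁ᵢ − p₂ᵢ| = 0.0285 + 0.1145 + 0.0279 + 0.1487 + 0.0348 = 0.3544
D = 1 − ½ × 0.3544 = 1 − 0.17720 = 0.82280
D = 0.82280 > 0.3 → Yes.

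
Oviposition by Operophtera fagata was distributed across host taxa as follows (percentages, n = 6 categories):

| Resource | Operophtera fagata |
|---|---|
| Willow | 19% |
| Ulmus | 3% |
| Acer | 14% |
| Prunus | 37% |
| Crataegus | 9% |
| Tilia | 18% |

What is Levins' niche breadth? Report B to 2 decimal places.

Convert percentages to proportions (divide by 100).
Σpᵢ² = 0.19² + 0.03² + 0.14² + 0.37² + 0.09² + 0.18² = 0.0361 + 0.0009 + 0.0196 + 0.1369 + 0.0081 + 0.0324 = 0.2340
B = 1 / 0.2340 = 4.2735

4.27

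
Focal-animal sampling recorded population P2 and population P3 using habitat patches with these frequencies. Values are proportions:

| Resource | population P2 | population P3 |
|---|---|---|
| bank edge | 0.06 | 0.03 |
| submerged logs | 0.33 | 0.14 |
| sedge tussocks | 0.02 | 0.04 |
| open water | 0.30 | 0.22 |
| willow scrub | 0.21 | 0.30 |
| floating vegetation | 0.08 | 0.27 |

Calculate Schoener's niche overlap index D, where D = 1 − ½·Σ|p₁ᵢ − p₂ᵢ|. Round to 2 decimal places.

0.70

Σ|p₁ᵢ − p₂ᵢ| = 0.03 + 0.19 + 0.02 + 0.08 + 0.09 + 0.19 = 0.60
D = 1 − ½ × 0.60 = 1 − 0.300 = 0.7000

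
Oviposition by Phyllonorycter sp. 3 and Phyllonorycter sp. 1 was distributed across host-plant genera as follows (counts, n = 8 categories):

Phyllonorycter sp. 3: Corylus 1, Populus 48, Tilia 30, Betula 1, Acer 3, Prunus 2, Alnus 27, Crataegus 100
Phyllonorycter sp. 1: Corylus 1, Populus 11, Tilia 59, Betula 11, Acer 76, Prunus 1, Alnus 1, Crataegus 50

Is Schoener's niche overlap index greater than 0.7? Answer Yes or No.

Proportions for Phyllonorycter sp. 3 (n=212): 1/212=0.0047, 48/212=0.2264, 30/212=0.1415, 1/212=0.0047, 3/212=0.0142, 2/212=0.0094, 27/212=0.1274, 100/212=0.4717
Proportions for Phyllonorycter sp. 1 (n=210): 1/210=0.0048, 11/210=0.0524, 59/210=0.2810, 11/210=0.0524, 76/210=0.3619, 1/210=0.0048, 1/210=0.0048, 50/210=0.2381
Σ|p₁ᵢ − p₂ᵢ| = 0.0001 + 0.1740 + 0.1395 + 0.0477 + 0.3477 + 0.0046 + 0.1226 + 0.2336 = 1.0698
D = 1 − ½ × 1.0698 = 1 − 0.53490 = 0.46510
D = 0.46510 < 0.7 → No.

No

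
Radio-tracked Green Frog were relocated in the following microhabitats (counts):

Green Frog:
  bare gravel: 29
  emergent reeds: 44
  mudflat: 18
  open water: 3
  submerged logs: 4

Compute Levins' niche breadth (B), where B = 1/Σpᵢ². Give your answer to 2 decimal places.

3.07

Proportions for Green Frog (n=98): 29/98=0.2959, 44/98=0.4490, 18/98=0.1837, 3/98=0.0306, 4/98=0.0408
Σpᵢ² = 0.2959² + 0.4490² + 0.1837² + 0.0306² + 0.0408² = 0.087557 + 0.201601 + 0.033746 + 0.000936 + 0.001665 = 0.325505
B = 1 / 0.325505 = 3.0721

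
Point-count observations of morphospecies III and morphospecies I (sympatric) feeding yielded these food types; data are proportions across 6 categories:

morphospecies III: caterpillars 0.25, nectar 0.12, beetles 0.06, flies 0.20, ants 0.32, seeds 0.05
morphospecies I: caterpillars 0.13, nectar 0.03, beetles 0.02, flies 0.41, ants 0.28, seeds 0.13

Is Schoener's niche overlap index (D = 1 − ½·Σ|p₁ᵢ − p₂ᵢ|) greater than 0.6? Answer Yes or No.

Yes

Σ|p₁ᵢ − p₂ᵢ| = 0.12 + 0.09 + 0.04 + 0.21 + 0.04 + 0.08 = 0.58
D = 1 − ½ × 0.58 = 1 − 0.290 = 0.7100
D = 0.7100 > 0.6 → Yes.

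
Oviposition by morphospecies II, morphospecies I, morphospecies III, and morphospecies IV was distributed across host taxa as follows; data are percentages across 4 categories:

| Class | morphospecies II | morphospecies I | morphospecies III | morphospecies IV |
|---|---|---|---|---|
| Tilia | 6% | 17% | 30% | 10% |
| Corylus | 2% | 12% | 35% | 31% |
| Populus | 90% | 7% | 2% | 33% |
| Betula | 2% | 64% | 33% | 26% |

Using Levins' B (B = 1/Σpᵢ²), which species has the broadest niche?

morphospecies IV

Convert percentages to proportions (divide by 100).
Σp_IIᵢ² = 0.06² + 0.02² + 0.90² + 0.02² = 0.0036 + 0.0004 + 0.8100 + 0.0004 = 0.8144
B_II = 1 / 0.8144 = 1.2279
Σp_Iᵢ² = 0.17² + 0.12² + 0.07² + 0.64² = 0.0289 + 0.0144 + 0.0049 + 0.4096 = 0.4578
B_I = 1 / 0.4578 = 2.1844
Σp_IIIᵢ² = 0.30² + 0.35² + 0.02² + 0.33² = 0.0900 + 0.1225 + 0.0004 + 0.1089 = 0.3218
B_III = 1 / 0.3218 = 3.1075
Σp_IVᵢ² = 0.10² + 0.31² + 0.33² + 0.26² = 0.0100 + 0.0961 + 0.1089 + 0.0676 = 0.2826
B_IV = 1 / 0.2826 = 3.5386
Highest B → broadest niche (most generalist): morphospecies IV (B = 3.54).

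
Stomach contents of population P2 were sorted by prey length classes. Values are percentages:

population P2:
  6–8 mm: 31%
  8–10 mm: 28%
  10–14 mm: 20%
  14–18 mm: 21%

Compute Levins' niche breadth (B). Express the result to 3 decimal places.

3.867

Convert percentages to proportions (divide by 100).
Σpᵢ² = 0.31² + 0.28² + 0.20² + 0.21² = 0.0961 + 0.0784 + 0.0400 + 0.0441 = 0.2586
B = 1 / 0.2586 = 3.86698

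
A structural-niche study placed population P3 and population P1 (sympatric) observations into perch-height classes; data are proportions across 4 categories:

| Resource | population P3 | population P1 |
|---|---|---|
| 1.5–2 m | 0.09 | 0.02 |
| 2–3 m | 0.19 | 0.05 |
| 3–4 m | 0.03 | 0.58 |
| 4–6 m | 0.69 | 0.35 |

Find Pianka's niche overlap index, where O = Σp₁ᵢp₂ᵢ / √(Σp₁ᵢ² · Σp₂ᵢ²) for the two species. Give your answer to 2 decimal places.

Σ p₁ᵢp₂ᵢ = 0.0018 + 0.0095 + 0.0174 + 0.2415 = 0.2702
Σp_1ᵢ² = 0.09² + 0.19² + 0.03² + 0.69² = 0.0081 + 0.0361 + 0.0009 + 0.4761 = 0.5212
Σp_2ᵢ² = 0.02² + 0.05² + 0.58² + 0.35² = 0.0004 + 0.0025 + 0.3364 + 0.1225 = 0.4618
O = 0.2702 / √(0.5212 × 0.4618) = 0.2702 / 0.49060 = 0.5508

0.55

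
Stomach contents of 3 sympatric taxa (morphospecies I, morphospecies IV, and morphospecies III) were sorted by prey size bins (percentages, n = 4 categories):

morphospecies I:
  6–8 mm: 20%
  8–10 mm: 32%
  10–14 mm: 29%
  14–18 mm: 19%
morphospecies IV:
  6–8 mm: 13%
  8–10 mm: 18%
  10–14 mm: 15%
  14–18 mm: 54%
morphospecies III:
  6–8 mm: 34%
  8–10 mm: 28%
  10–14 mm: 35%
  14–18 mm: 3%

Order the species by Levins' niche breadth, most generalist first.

Convert percentages to proportions (divide by 100).
Σp_Iᵢ² = 0.20² + 0.32² + 0.29² + 0.19² = 0.0400 + 0.1024 + 0.0841 + 0.0361 = 0.2626
B_I = 1 / 0.2626 = 3.8081
Σp_IVᵢ² = 0.13² + 0.18² + 0.15² + 0.54² = 0.0169 + 0.0324 + 0.0225 + 0.2916 = 0.3634
B_IV = 1 / 0.3634 = 2.7518
Σp_IIIᵢ² = 0.34² + 0.28² + 0.35² + 0.03² = 0.1156 + 0.0784 + 0.1225 + 0.0009 = 0.3174
B_III = 1 / 0.3174 = 3.1506
Ranking by B (broadest → narrowest): morphospecies I (3.81) > morphospecies III (3.15) > morphospecies IV (2.75)

morphospecies I > morphospecies III > morphospecies IV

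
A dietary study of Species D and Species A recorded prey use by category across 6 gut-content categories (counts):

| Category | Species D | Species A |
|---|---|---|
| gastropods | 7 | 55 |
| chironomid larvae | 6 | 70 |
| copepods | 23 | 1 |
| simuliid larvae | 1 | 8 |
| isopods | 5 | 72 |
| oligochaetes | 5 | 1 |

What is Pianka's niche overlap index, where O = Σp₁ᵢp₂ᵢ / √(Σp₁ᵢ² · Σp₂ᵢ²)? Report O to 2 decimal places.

Proportions for Species D (n=47): 7/47=0.1489, 6/47=0.1277, 23/47=0.4894, 1/47=0.0213, 5/47=0.1064, 5/47=0.1064
Proportions for Species A (n=207): 55/207=0.2657, 70/207=0.3382, 1/207=0.0048, 8/207=0.0386, 72/207=0.3478, 1/207=0.0048
Σ p₁ᵢp₂ᵢ = 0.039563 + 0.043188 + 0.002349 + 0.000822 + 0.037006 + 0.000511 = 0.123439
Σp_1ᵢ² = 0.1489² + 0.1277² + 0.4894² + 0.0213² + 0.1064² + 0.1064² = 0.022171 + 0.016307 + 0.239512 + 0.000454 + 0.011321 + 0.011321 = 0.301086
Σp_2ᵢ² = 0.2657² + 0.3382² + 0.0048² + 0.0386² + 0.3478² + 0.0048² = 0.070596 + 0.114379 + 0.000023 + 0.001490 + 0.120965 + 0.000023 = 0.307476
O = 0.123439 / √(0.301086 × 0.307476) = 0.123439 / 0.3042642 = 0.4057

0.41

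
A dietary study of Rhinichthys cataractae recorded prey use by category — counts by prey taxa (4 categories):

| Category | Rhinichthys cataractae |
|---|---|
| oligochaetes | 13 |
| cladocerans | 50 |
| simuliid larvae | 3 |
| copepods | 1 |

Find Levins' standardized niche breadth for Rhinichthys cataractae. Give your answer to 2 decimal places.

Proportions for Rhinichthys cataractae (n=67): 13/67=0.1940, 50/67=0.7463, 3/67=0.0448, 1/67=0.0149
Σpᵢ² = 0.1940² + 0.7463² + 0.0448² + 0.0149² = 0.037636 + 0.556964 + 0.002007 + 0.000222 = 0.596829
B = 1 / 0.596829 = 1.6755
Bₛ = (B − 1)/(n − 1) = (1.6755 − 1)/(4 − 1) = 0.6755/3 = 0.2252

0.23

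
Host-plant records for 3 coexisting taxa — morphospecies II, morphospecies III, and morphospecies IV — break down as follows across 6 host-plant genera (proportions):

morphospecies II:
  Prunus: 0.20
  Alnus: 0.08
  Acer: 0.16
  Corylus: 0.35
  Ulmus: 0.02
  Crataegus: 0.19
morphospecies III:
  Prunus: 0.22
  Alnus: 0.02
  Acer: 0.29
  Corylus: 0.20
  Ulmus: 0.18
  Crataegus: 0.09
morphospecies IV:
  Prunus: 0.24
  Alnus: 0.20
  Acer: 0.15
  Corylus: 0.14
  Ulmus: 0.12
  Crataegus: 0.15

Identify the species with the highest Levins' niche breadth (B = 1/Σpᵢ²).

morphospecies IV

Σp_IIᵢ² = 0.20² + 0.08² + 0.16² + 0.35² + 0.02² + 0.19² = 0.0400 + 0.0064 + 0.0256 + 0.1225 + 0.0004 + 0.0361 = 0.2310
B_II = 1 / 0.2310 = 4.3290
Σp_IIIᵢ² = 0.22² + 0.02² + 0.29² + 0.20² + 0.18² + 0.09² = 0.0484 + 0.0004 + 0.0841 + 0.0400 + 0.0324 + 0.0081 = 0.2134
B_III = 1 / 0.2134 = 4.6860
Σp_IVᵢ² = 0.24² + 0.20² + 0.15² + 0.14² + 0.12² + 0.15² = 0.0576 + 0.0400 + 0.0225 + 0.0196 + 0.0144 + 0.0225 = 0.1766
B_IV = 1 / 0.1766 = 5.6625
Highest B → broadest niche (most generalist): morphospecies IV (B = 5.66).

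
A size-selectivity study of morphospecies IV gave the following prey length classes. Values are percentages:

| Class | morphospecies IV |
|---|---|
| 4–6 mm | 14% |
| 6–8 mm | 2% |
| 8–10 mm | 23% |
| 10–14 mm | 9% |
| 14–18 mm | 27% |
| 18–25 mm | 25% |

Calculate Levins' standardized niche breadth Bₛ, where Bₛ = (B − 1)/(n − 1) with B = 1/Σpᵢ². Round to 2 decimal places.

Convert percentages to proportions (divide by 100).
Σpᵢ² = 0.14² + 0.02² + 0.23² + 0.09² + 0.27² + 0.25² = 0.0196 + 0.0004 + 0.0529 + 0.0081 + 0.0729 + 0.0625 = 0.2164
B = 1 / 0.2164 = 4.6211
Bₛ = (B − 1)/(n − 1) = (4.6211 − 1)/(6 − 1) = 3.6211/5 = 0.7242

0.72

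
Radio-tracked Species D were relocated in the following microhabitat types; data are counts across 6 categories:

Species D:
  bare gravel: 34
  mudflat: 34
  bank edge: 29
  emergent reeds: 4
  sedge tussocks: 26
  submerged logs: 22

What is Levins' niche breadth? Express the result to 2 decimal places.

Proportions for Species D (n=149): 34/149=0.2282, 34/149=0.2282, 29/149=0.1946, 4/149=0.0268, 26/149=0.1745, 22/149=0.1477
Σpᵢ² = 0.2282² + 0.2282² + 0.1946² + 0.0268² + 0.1745² + 0.1477² = 0.052075 + 0.052075 + 0.037869 + 0.000718 + 0.030450 + 0.021815 = 0.195002
B = 1 / 0.195002 = 5.1282

5.13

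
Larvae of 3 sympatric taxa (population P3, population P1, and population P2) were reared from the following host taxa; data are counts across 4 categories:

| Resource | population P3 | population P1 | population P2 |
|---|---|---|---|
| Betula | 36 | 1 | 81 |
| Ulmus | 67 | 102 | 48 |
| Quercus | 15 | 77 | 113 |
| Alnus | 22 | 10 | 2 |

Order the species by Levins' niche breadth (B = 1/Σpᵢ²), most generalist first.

Proportions for population P3 (n=140): 36/140=0.2571, 67/140=0.4786, 15/140=0.1071, 22/140=0.1571
Proportions for population P1 (n=190): 1/190=0.0053, 102/190=0.5368, 77/190=0.4053, 10/190=0.0526
Proportions for population P2 (n=244): 81/244=0.3320, 48/244=0.1967, 113/244=0.4631, 2/244=0.0082
Σp_P3ᵢ² = 0.2571² + 0.4786² + 0.1071² + 0.1571² = 0.066100 + 0.229058 + 0.011470 + 0.024680 = 0.331308
B_P3 = 1 / 0.331308 = 3.0183
Σp_P1ᵢ² = 0.0053² + 0.5368² + 0.4053² + 0.0526² = 0.000028 + 0.288154 + 0.164268 + 0.002767 = 0.455217
B_P1 = 1 / 0.455217 = 2.1968
Σp_P2ᵢ² = 0.3320² + 0.1967² + 0.4631² + 0.0082² = 0.110224 + 0.038691 + 0.214462 + 0.000067 = 0.363444
B_P2 = 1 / 0.363444 = 2.7515
Ranking by B (broadest → narrowest): population P3 (3.02) > population P2 (2.75) > population P1 (2.20)

population P3 > population P2 > population P1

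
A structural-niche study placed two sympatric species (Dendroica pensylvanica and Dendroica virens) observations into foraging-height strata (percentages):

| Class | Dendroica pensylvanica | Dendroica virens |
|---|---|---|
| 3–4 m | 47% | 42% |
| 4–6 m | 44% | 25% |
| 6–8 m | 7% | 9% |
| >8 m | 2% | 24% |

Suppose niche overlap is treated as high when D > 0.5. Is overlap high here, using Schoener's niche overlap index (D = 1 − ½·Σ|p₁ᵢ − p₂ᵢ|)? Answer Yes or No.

Yes

Convert percentages to proportions (divide by 100).
Σ|p₁ᵢ − p₂ᵢ| = 0.05 + 0.19 + 0.02 + 0.22 = 0.48
D = 1 − ½ × 0.48 = 1 − 0.240 = 0.7600
D = 0.7600 > 0.5 → Yes.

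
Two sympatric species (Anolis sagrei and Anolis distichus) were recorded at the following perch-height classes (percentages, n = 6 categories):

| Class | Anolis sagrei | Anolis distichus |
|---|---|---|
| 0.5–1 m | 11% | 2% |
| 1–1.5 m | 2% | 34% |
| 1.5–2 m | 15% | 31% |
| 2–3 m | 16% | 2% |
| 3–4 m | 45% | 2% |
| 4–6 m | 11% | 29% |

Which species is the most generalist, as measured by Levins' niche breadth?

Convert percentages to proportions (divide by 100).
Σp_sagrᵢ² = 0.11² + 0.02² + 0.15² + 0.16² + 0.45² + 0.11² = 0.0121 + 0.0004 + 0.0225 + 0.0256 + 0.2025 + 0.0121 = 0.2752
B_sagr = 1 / 0.2752 = 3.6337
Σp_distᵢ² = 0.02² + 0.34² + 0.31² + 0.02² + 0.02² + 0.29² = 0.0004 + 0.1156 + 0.0961 + 0.0004 + 0.0004 + 0.0841 = 0.2970
B_dist = 1 / 0.2970 = 3.3670
Highest B → broadest niche (most generalist): Anolis sagrei (B = 3.63).

Anolis sagrei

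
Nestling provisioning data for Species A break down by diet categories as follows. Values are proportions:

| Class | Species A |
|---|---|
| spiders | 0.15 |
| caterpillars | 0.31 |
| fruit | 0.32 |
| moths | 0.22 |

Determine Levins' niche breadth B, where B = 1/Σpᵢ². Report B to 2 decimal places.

3.71

Σpᵢ² = 0.15² + 0.31² + 0.32² + 0.22² = 0.0225 + 0.0961 + 0.1024 + 0.0484 = 0.2694
B = 1 / 0.2694 = 3.7120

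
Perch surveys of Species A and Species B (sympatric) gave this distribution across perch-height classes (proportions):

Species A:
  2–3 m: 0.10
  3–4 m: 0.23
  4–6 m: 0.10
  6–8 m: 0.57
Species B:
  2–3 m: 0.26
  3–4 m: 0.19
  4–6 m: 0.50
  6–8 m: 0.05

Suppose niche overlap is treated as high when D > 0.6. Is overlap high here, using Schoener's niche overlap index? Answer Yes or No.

Σ|p₁ᵢ − p₂ᵢ| = 0.16 + 0.04 + 0.40 + 0.52 = 1.12
D = 1 − ½ × 1.12 = 1 − 0.560 = 0.4400
D = 0.4400 < 0.6 → No.

No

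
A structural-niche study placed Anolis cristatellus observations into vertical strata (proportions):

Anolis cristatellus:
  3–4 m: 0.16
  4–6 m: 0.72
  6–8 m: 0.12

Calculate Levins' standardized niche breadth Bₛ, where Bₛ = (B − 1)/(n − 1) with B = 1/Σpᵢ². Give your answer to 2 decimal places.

Σpᵢ² = 0.16² + 0.72² + 0.12² = 0.0256 + 0.5184 + 0.0144 = 0.5584
B = 1 / 0.5584 = 1.7908
Bₛ = (B − 1)/(n − 1) = (1.7908 − 1)/(3 − 1) = 0.7908/2 = 0.3954

0.40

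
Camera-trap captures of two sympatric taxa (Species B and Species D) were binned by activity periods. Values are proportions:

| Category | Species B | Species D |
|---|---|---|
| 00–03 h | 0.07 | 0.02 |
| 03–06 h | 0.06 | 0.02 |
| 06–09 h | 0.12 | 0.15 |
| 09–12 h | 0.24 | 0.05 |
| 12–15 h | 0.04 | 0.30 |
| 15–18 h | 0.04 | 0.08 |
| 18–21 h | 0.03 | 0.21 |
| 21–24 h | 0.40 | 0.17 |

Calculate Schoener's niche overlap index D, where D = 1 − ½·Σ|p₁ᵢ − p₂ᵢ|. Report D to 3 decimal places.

0.490

Σ|p₁ᵢ − p₂ᵢ| = 0.05 + 0.04 + 0.03 + 0.19 + 0.26 + 0.04 + 0.18 + 0.23 = 1.02
D = 1 − ½ × 1.02 = 1 − 0.510 = 0.49000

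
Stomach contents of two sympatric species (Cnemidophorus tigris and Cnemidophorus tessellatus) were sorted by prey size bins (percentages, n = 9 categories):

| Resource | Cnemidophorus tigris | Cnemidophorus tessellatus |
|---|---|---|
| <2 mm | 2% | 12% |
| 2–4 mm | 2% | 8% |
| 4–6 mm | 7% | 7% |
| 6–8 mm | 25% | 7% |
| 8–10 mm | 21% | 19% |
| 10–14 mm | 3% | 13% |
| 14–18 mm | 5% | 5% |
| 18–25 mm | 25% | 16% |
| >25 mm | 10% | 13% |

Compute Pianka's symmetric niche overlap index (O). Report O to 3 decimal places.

0.808

Convert percentages to proportions (divide by 100).
Σ p₁ᵢp₂ᵢ = 0.0024 + 0.0016 + 0.0049 + 0.0175 + 0.0399 + 0.0039 + 0.0025 + 0.0400 + 0.0130 = 0.1257
Σp_1ᵢ² = 0.02² + 0.02² + 0.07² + 0.25² + 0.21² + 0.03² + 0.05² + 0.25² + 0.10² = 0.0004 + 0.0004 + 0.0049 + 0.0625 + 0.0441 + 0.0009 + 0.0025 + 0.0625 + 0.0100 = 0.1882
Σp_2ᵢ² = 0.12² + 0.08² + 0.07² + 0.07² + 0.19² + 0.13² + 0.05² + 0.16² + 0.13² = 0.0144 + 0.0064 + 0.0049 + 0.0049 + 0.0361 + 0.0169 + 0.0025 + 0.0256 + 0.0169 = 0.1286
O = 0.1257 / √(0.1882 × 0.1286) = 0.1257 / 0.155572 = 0.80799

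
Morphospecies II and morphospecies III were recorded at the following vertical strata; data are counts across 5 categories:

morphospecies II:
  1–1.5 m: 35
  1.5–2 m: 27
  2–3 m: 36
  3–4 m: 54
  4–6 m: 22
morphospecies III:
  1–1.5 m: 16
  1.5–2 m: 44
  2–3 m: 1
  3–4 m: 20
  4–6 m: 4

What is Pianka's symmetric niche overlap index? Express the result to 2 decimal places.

0.71

Proportions for morphospecies II (n=174): 35/174=0.2011, 27/174=0.1552, 36/174=0.2069, 54/174=0.3103, 22/174=0.1264
Proportions for morphospecies III (n=85): 16/85=0.1882, 44/85=0.5176, 1/85=0.0118, 20/85=0.2353, 4/85=0.0471
Σ p₁ᵢp₂ᵢ = 0.037847 + 0.080332 + 0.002441 + 0.073014 + 0.005953 = 0.199587
Σp_1ᵢ² = 0.2011² + 0.1552² + 0.2069² + 0.3103² + 0.1264² = 0.040441 + 0.024087 + 0.042808 + 0.096286 + 0.015977 = 0.219599
Σp_2ᵢ² = 0.1882² + 0.5176² + 0.0118² + 0.2353² + 0.0471² = 0.035419 + 0.267910 + 0.000139 + 0.055366 + 0.002218 = 0.361052
O = 0.199587 / √(0.219599 × 0.361052) = 0.199587 / 0.2815789 = 0.7088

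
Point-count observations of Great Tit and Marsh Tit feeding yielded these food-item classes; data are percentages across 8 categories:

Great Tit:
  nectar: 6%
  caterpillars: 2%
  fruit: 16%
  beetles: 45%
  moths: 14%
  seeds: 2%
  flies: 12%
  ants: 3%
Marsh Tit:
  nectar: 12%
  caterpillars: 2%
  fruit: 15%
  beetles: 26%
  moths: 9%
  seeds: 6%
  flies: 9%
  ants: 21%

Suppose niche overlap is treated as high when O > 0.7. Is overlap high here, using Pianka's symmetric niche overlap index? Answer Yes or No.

Yes

Convert percentages to proportions (divide by 100).
Σ p₁ᵢp₂ᵢ = 0.0072 + 0.0004 + 0.0240 + 0.1170 + 0.0126 + 0.0012 + 0.0108 + 0.0063 = 0.1795
Σp_1ᵢ² = 0.06² + 0.02² + 0.16² + 0.45² + 0.14² + 0.02² + 0.12² + 0.03² = 0.0036 + 0.0004 + 0.0256 + 0.2025 + 0.0196 + 0.0004 + 0.0144 + 0.0009 = 0.2674
Σp_2ᵢ² = 0.12² + 0.02² + 0.15² + 0.26² + 0.09² + 0.06² + 0.09² + 0.21² = 0.0144 + 0.0004 + 0.0225 + 0.0676 + 0.0081 + 0.0036 + 0.0081 + 0.0441 = 0.1688
O = 0.1795 / √(0.2674 × 0.1688) = 0.1795 / 0.21245 = 0.8449
O = 0.8449 > 0.7 → Yes.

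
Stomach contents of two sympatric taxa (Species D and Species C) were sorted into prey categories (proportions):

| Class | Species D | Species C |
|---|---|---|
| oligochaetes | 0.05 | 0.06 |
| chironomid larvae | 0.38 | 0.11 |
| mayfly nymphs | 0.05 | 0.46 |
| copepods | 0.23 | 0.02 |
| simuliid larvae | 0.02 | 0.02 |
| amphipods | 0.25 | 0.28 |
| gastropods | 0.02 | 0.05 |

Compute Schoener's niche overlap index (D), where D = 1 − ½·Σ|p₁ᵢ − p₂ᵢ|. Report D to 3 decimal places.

Σ|p₁ᵢ − p₂ᵢ| = 0.01 + 0.27 + 0.41 + 0.21 + 0.00 + 0.03 + 0.03 = 0.96
D = 1 − ½ × 0.96 = 1 − 0.480 = 0.52000

0.520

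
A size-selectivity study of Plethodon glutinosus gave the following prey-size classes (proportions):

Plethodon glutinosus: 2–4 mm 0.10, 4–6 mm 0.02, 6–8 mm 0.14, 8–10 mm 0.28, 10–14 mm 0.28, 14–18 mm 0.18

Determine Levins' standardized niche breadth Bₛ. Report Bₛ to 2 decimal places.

Σpᵢ² = 0.10² + 0.02² + 0.14² + 0.28² + 0.28² + 0.18² = 0.0100 + 0.0004 + 0.0196 + 0.0784 + 0.0784 + 0.0324 = 0.2192
B = 1 / 0.2192 = 4.5620
Bₛ = (B − 1)/(n − 1) = (4.5620 − 1)/(6 − 1) = 3.5620/5 = 0.7124

0.71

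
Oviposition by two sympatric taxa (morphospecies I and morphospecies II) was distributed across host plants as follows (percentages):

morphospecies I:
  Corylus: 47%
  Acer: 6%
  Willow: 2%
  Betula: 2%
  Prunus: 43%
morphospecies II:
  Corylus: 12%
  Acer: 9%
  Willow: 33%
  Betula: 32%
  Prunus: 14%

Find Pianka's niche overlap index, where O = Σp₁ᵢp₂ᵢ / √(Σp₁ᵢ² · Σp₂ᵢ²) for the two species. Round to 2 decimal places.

0.42

Convert percentages to proportions (divide by 100).
Σ p₁ᵢp₂ᵢ = 0.0564 + 0.0054 + 0.0066 + 0.0064 + 0.0602 = 0.1350
Σp_1ᵢ² = 0.47² + 0.06² + 0.02² + 0.02² + 0.43² = 0.2209 + 0.0036 + 0.0004 + 0.0004 + 0.1849 = 0.4102
Σp_2ᵢ² = 0.12² + 0.09² + 0.33² + 0.32² + 0.14² = 0.0144 + 0.0081 + 0.1089 + 0.1024 + 0.0196 = 0.2534
O = 0.1350 / √(0.4102 × 0.2534) = 0.1350 / 0.32240 = 0.4187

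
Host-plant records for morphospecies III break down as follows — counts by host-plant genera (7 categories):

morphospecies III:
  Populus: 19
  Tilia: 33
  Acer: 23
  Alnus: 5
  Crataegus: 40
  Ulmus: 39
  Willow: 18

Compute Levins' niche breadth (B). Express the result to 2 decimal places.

5.75

Proportions for morphospecies III (n=177): 19/177=0.1073, 33/177=0.1864, 23/177=0.1299, 5/177=0.0282, 40/177=0.2260, 39/177=0.2203, 18/177=0.1017
Σpᵢ² = 0.1073² + 0.1864² + 0.1299² + 0.0282² + 0.2260² + 0.2203² + 0.1017² = 0.011513 + 0.034745 + 0.016874 + 0.000795 + 0.051076 + 0.048532 + 0.010343 = 0.173878
B = 1 / 0.173878 = 5.7512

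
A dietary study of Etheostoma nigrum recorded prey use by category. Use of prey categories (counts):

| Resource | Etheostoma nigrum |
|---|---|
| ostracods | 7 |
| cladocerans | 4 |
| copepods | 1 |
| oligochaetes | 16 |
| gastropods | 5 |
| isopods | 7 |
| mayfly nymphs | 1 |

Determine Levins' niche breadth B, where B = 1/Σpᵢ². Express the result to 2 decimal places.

Proportions for Etheostoma nigrum (n=41): 7/41=0.1707, 4/41=0.0976, 1/41=0.0244, 16/41=0.3902, 5/41=0.1220, 7/41=0.1707, 1/41=0.0244
Σpᵢ² = 0.1707² + 0.0976² + 0.0244² + 0.3902² + 0.1220² + 0.1707² + 0.0244² = 0.029138 + 0.009526 + 0.000595 + 0.152256 + 0.014884 + 0.029138 + 0.000595 = 0.236132
B = 1 / 0.236132 = 4.2349

4.23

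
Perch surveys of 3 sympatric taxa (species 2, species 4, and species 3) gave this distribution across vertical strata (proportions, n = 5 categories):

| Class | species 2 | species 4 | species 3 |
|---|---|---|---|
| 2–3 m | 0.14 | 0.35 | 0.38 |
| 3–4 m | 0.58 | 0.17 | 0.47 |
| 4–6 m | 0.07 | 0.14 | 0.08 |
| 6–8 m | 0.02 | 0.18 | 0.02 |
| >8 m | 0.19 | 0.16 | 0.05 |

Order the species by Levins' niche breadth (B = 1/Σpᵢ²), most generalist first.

Σp_2ᵢ² = 0.14² + 0.58² + 0.07² + 0.02² + 0.19² = 0.0196 + 0.3364 + 0.0049 + 0.0004 + 0.0361 = 0.3974
B_2 = 1 / 0.3974 = 2.5164
Σp_4ᵢ² = 0.35² + 0.17² + 0.14² + 0.18² + 0.16² = 0.1225 + 0.0289 + 0.0196 + 0.0324 + 0.0256 = 0.2290
B_4 = 1 / 0.2290 = 4.3668
Σp_3ᵢ² = 0.38² + 0.47² + 0.08² + 0.02² + 0.05² = 0.1444 + 0.2209 + 0.0064 + 0.0004 + 0.0025 = 0.3746
B_3 = 1 / 0.3746 = 2.6695
Ranking by B (broadest → narrowest): species 4 (4.37) > species 3 (2.67) > species 2 (2.52)

species 4 > species 3 > species 2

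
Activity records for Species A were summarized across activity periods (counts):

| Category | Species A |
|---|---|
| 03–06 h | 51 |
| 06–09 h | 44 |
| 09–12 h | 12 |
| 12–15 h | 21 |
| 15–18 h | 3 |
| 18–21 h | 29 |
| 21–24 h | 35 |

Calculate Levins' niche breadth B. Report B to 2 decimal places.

Proportions for Species A (n=195): 51/195=0.2615, 44/195=0.2256, 12/195=0.0615, 21/195=0.1077, 3/195=0.0154, 29/195=0.1487, 35/195=0.1795
Σpᵢ² = 0.2615² + 0.2256² + 0.0615² + 0.1077² + 0.0154² + 0.1487² + 0.1795² = 0.068382 + 0.050895 + 0.003782 + 0.011599 + 0.000237 + 0.022112 + 0.032220 = 0.189227
B = 1 / 0.189227 = 5.2847

5.28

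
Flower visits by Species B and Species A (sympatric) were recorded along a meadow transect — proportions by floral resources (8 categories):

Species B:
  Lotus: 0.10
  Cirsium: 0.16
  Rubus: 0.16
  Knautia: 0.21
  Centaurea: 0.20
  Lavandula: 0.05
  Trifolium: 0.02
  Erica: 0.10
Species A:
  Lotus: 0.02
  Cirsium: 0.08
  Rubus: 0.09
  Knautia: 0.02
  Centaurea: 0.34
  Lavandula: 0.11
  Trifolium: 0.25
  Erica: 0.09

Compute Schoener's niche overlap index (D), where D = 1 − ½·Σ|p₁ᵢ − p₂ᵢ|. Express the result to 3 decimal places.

0.570

Σ|p₁ᵢ − p₂ᵢ| = 0.08 + 0.08 + 0.07 + 0.19 + 0.14 + 0.06 + 0.23 + 0.01 = 0.86
D = 1 − ½ × 0.86 = 1 − 0.430 = 0.57000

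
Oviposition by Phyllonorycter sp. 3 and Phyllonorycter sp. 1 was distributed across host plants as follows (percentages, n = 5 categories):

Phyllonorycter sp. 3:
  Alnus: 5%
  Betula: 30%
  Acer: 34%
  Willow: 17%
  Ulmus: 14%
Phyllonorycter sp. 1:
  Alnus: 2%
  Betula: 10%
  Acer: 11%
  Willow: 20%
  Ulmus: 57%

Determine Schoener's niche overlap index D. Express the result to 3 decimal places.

0.540

Convert percentages to proportions (divide by 100).
Σ|p₁ᵢ − p₂ᵢ| = 0.03 + 0.20 + 0.23 + 0.03 + 0.43 = 0.92
D = 1 − ½ × 0.92 = 1 − 0.460 = 0.54000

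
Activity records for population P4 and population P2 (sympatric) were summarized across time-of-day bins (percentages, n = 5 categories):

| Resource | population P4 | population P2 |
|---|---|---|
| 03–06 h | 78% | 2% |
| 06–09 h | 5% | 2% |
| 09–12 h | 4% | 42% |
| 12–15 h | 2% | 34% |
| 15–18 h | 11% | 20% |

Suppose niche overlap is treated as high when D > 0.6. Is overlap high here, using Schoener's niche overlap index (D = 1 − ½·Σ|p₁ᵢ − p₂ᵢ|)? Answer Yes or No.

Convert percentages to proportions (divide by 100).
Σ|p₁ᵢ − p₂ᵢ| = 0.76 + 0.03 + 0.38 + 0.32 + 0.09 = 1.58
D = 1 − ½ × 1.58 = 1 − 0.790 = 0.2100
D = 0.2100 < 0.6 → No.

No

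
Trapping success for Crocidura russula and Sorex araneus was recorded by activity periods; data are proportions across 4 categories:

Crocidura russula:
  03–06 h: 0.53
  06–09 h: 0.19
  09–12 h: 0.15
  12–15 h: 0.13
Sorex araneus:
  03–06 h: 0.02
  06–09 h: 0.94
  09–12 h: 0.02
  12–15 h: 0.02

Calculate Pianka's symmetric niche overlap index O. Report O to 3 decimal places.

0.347

Σ p₁ᵢp₂ᵢ = 0.0106 + 0.1786 + 0.0030 + 0.0026 = 0.1948
Σp_1ᵢ² = 0.53² + 0.19² + 0.15² + 0.13² = 0.2809 + 0.0361 + 0.0225 + 0.0169 = 0.3564
Σp_2ᵢ² = 0.02² + 0.94² + 0.02² + 0.02² = 0.0004 + 0.8836 + 0.0004 + 0.0004 = 0.8848
O = 0.1948 / √(0.3564 × 0.8848) = 0.1948 / 0.561554 = 0.34689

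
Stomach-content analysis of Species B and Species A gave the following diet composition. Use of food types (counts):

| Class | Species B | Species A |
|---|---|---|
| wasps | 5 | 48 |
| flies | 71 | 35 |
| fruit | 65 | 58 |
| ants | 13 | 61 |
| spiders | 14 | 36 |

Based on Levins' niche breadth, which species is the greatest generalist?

Proportions for Species B (n=168): 5/168=0.0298, 71/168=0.4226, 65/168=0.3869, 13/168=0.0774, 14/168=0.0833
Proportions for Species A (n=238): 48/238=0.2017, 35/238=0.1471, 58/238=0.2437, 61/238=0.2563, 36/238=0.1513
Σp_Bᵢ² = 0.0298² + 0.4226² + 0.3869² + 0.0774² + 0.0833² = 0.000888 + 0.178591 + 0.149692 + 0.005991 + 0.006939 = 0.342101
B_B = 1 / 0.342101 = 2.9231
Σp_Aᵢ² = 0.2017² + 0.1471² + 0.2437² + 0.2563² + 0.1513² = 0.040683 + 0.021638 + 0.059390 + 0.065690 + 0.022892 = 0.210293
B_A = 1 / 0.210293 = 4.7553
Highest B → broadest niche (most generalist): Species A (B = 4.76).

Species A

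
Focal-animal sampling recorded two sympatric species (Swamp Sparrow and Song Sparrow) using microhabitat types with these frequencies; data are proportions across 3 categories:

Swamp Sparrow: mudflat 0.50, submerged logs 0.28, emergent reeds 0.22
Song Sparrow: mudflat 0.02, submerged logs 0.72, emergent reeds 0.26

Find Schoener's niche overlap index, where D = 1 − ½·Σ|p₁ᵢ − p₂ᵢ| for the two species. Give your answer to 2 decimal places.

0.52

Σ|p₁ᵢ − p₂ᵢ| = 0.48 + 0.44 + 0.04 = 0.96
D = 1 − ½ × 0.96 = 1 − 0.480 = 0.5200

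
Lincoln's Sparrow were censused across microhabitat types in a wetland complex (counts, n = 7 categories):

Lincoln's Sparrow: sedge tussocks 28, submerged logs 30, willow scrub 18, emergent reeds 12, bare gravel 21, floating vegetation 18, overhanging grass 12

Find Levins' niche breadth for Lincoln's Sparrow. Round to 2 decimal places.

6.31

Proportions for Lincoln's Sparrow (n=139): 28/139=0.2014, 30/139=0.2158, 18/139=0.1295, 12/139=0.0863, 21/139=0.1511, 18/139=0.1295, 12/139=0.0863
Σpᵢ² = 0.2014² + 0.2158² + 0.1295² + 0.0863² + 0.1511² + 0.1295² + 0.0863² = 0.040562 + 0.046570 + 0.016770 + 0.007448 + 0.022831 + 0.016770 + 0.007448 = 0.158399
B = 1 / 0.158399 = 6.3132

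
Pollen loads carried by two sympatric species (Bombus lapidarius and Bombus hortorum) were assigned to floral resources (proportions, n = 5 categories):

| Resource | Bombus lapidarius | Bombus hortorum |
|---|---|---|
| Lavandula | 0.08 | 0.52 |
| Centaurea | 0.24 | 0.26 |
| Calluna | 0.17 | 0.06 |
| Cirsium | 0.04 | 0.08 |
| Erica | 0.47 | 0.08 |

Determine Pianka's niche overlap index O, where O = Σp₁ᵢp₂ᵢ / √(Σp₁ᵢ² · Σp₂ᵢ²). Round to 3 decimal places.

0.464

Σ p₁ᵢp₂ᵢ = 0.0416 + 0.0624 + 0.0102 + 0.0032 + 0.0376 = 0.1550
Σp_1ᵢ² = 0.08² + 0.24² + 0.17² + 0.04² + 0.47² = 0.0064 + 0.0576 + 0.0289 + 0.0016 + 0.2209 = 0.3154
Σp_2ᵢ² = 0.52² + 0.26² + 0.06² + 0.08² + 0.08² = 0.2704 + 0.0676 + 0.0036 + 0.0064 + 0.0064 = 0.3544
O = 0.1550 / √(0.3154 × 0.3544) = 0.1550 / 0.334332 = 0.46361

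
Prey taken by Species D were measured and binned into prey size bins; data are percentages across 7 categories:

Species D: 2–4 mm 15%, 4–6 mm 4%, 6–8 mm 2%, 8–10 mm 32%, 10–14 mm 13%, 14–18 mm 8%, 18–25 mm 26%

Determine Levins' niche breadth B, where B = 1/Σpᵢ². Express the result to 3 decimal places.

4.591

Convert percentages to proportions (divide by 100).
Σpᵢ² = 0.15² + 0.04² + 0.02² + 0.32² + 0.13² + 0.08² + 0.26² = 0.0225 + 0.0016 + 0.0004 + 0.1024 + 0.0169 + 0.0064 + 0.0676 = 0.2178
B = 1 / 0.2178 = 4.59137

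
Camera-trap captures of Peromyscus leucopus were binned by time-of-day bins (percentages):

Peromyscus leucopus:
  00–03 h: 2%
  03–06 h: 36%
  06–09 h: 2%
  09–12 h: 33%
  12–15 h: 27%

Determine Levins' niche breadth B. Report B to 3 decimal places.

Convert percentages to proportions (divide by 100).
Σpᵢ² = 0.02² + 0.36² + 0.02² + 0.33² + 0.27² = 0.0004 + 0.1296 + 0.0004 + 0.1089 + 0.0729 = 0.3122
B = 1 / 0.3122 = 3.20307

3.203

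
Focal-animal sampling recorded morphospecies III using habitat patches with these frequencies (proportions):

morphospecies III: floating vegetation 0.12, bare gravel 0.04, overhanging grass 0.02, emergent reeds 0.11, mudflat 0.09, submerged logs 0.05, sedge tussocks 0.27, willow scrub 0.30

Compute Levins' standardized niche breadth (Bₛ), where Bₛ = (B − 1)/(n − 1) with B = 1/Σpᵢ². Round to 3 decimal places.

0.564

Σpᵢ² = 0.12² + 0.04² + 0.02² + 0.11² + 0.09² + 0.05² + 0.27² + 0.30² = 0.0144 + 0.0016 + 0.0004 + 0.0121 + 0.0081 + 0.0025 + 0.0729 + 0.0900 = 0.2020
B = 1 / 0.2020 = 4.95050
Bₛ = (B − 1)/(n − 1) = (4.95050 − 1)/(8 − 1) = 3.95050/7 = 0.56436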